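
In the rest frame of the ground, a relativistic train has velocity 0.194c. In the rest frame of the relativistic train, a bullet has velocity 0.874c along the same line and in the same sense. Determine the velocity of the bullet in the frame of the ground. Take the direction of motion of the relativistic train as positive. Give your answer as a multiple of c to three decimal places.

With v = 0.194 and u' = 0.874 (in units of c),
u = (u' + v)/(1 + u'v/c²):
u = (0.874 + 0.194) / (1 + 0.874·0.194) = 1.0680/1.1696 = 0.9132
(Galilean addition would give +1.068c, exceeding c.)

0.913c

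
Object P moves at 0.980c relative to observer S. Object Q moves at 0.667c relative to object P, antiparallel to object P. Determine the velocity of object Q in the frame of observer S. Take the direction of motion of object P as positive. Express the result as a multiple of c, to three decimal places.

With v = 0.980 and u' = -0.667 (in units of c),
u = (u' + v)/(1 + u'v/c²):
u = (-0.667 + 0.980) / (1 + (-0.667)·0.980) = 0.3130/0.3463 = 0.9037
(Galilean addition would give +0.313c.)

+0.904c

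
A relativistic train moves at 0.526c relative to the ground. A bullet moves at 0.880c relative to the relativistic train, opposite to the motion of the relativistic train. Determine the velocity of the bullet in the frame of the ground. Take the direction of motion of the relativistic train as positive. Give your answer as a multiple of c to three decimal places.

-0.659c

With v = 0.526 and u' = -0.880 (in units of c),
u = (u' + v)/(1 + u'v/c²):
u = (-0.880 + 0.526) / (1 + (-0.880)·0.526) = -0.3540/0.5371 = -0.6591
(Galilean addition would give -0.354c.)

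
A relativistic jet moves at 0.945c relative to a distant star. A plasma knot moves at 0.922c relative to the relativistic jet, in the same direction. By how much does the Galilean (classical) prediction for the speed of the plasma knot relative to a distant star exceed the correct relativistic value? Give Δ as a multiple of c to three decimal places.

Galilean: u_cl = 0.922 + 0.945 = 1.8670.
Relativistic: u_rel = (0.922 + 0.945) / (1 + 0.922·0.945) = 1.8670/1.8713 = 0.9977.
Δ = 1.8670 − 0.9977 = 0.8693.
(The classical prediction exceeds c; the relativistic result does not.)

Δ = 0.869c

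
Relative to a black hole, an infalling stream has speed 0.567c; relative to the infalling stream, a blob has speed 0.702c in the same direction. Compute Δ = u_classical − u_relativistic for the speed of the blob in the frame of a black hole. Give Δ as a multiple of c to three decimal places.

Δ = 0.361c

Galilean: u_cl = 0.702 + 0.567 = 1.2690.
Relativistic: u_rel = (0.702 + 0.567) / (1 + 0.702·0.567) = 1.2690/1.3980 = 0.9077.
Δ = 1.2690 − 0.9077 = 0.3613.
(The classical prediction exceeds c; the relativistic result does not.)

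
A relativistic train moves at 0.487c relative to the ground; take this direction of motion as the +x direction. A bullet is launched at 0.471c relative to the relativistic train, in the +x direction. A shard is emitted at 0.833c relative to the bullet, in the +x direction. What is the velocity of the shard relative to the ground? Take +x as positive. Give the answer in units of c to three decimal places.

0.978c

Apply u = (u' + v)/(1 + u'v/c²) successively, working outward toward the ground.
Start: velocity of the relativistic train relative to the ground = 0.4870c.
Compose with the bullet (u' = 0.471 in the relativistic train frame): u_1 = (0.471 + 0.487) / (1 + 0.471·0.487) = 0.9580/1.2294 = 0.7793.
Compose with the shard (u' = 0.833 in the bullet frame): u_2 = (0.833 + 0.779) / (1 + 0.833·0.779) = 1.6123/1.6491 = 0.9776.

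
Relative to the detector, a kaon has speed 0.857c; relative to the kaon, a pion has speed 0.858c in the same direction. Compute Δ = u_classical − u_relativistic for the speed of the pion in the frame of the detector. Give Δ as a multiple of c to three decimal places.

Galilean: u_cl = 0.858 + 0.857 = 1.7150.
Relativistic: u_rel = (0.858 + 0.857) / (1 + 0.858·0.857) = 1.7150/1.7353 = 0.9883.
Δ = 1.7150 − 0.9883 = 0.7267.
(The classical prediction exceeds c; the relativistic result does not.)

Δ = 0.727c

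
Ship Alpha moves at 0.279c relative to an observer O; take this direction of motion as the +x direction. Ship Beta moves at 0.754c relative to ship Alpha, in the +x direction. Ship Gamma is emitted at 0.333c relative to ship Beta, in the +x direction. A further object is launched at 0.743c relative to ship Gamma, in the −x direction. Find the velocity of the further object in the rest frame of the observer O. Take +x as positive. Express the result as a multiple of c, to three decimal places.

Apply u = (u' + v)/(1 + u'v/c²) successively, working outward toward the observer O.
Start: velocity of ship Alpha relative to the observer O = 0.2790c.
Compose with ship Beta (u' = 0.754 in ship Alpha frame): u_1 = (0.754 + 0.279) / (1 + 0.754·0.279) = 1.0330/1.2104 = 0.8535.
Compose with ship Gamma (u' = 0.333 in ship Beta frame): u_2 = (0.333 + 0.853) / (1 + 0.333·0.853) = 1.1865/1.2842 = 0.9239.
Compose with the further object (u' = -0.743 in ship Gamma frame): u_3 = (-0.743 + 0.924) / (1 + (-0.743)·0.924) = 0.1809/0.3136 = 0.5769.

+0.577c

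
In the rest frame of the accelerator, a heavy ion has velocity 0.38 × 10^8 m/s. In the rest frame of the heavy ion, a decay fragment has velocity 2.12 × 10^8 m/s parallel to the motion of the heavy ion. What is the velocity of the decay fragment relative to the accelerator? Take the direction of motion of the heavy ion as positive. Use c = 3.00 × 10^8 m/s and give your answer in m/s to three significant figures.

2.29 × 10^8 m/s

In units of c (dividing by 3.00 × 10^8 m/s): v = 0.127, u' = 0.707.
u = (u' + v)/(1 + u'v/c²):
u = (0.707 + 0.127) / (1 + 0.707·0.127) = 0.8333/1.0895 = 0.7649
Converting back: u = 0.7649 × 3.00 × 10^8 m/s.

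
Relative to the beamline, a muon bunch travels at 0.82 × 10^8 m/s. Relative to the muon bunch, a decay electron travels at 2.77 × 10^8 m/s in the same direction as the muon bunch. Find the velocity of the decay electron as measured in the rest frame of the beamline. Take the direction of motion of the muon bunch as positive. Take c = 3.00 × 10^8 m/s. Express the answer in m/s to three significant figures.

2.87 × 10^8 m/s

In units of c (dividing by 3.00 × 10^8 m/s): v = 0.273, u' = 0.923.
u = (u' + v)/(1 + u'v/c²):
u = (0.923 + 0.273) / (1 + 0.923·0.273) = 1.1967/1.2524 = 0.9555
(Galilean addition would give +1.197c, exceeding c.)
Converting back: u = 0.9555 × 3.00 × 10^8 m/s.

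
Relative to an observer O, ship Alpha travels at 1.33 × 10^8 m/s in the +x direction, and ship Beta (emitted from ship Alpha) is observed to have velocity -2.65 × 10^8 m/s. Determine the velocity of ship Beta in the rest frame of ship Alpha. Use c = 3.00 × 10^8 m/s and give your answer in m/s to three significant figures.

-2.86 × 10^8 m/s

v = 0.443c, u = -0.883c.
Invert the composition law: u' = (u − v)/(1 − uv/c²).
u' = (-0.883 − 0.443) / (1 − (-0.883)(0.443)) = -1.3267/1.3916 = -0.9533.
u' = -0.9533 × 3.00 × 10^8 m/s.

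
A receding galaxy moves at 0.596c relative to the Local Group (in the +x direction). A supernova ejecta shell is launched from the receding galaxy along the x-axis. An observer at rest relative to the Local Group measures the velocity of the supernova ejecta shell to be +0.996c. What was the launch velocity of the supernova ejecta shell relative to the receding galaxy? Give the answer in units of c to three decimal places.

+0.984c

Invert the composition law: u' = (u − v)/(1 − uv/c²).
u' = (0.996 − 0.596) / (1 − (0.996)(0.596)) = 0.4000/0.4064 = 0.9843.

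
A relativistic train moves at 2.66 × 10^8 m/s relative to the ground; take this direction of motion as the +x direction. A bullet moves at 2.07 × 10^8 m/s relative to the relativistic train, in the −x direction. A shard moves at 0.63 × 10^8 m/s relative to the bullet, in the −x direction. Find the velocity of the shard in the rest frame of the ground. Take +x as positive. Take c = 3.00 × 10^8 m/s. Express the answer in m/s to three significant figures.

Apply u = (u' + v)/(1 + u'v/c²) successively, working outward toward the ground.
(Dividing each given speed by c = 3.00 × 10^8 m/s to work in units of c.)
Start: velocity of the relativistic train relative to the ground = 0.8867c.
Compose with the bullet (u' = -0.690 in the relativistic train frame): u_1 = (-0.690 + 0.887) / (1 + (-0.690)·0.887) = 0.1967/0.3882 = 0.5066.
Compose with the shard (u' = -0.210 in the bullet frame): u_2 = (-0.210 + 0.507) / (1 + (-0.210)·0.507) = 0.2966/0.8936 = 0.3319.
So u = 0.3319 × 3.00 × 10^8 m/s.

+9.96 × 10^7 m/s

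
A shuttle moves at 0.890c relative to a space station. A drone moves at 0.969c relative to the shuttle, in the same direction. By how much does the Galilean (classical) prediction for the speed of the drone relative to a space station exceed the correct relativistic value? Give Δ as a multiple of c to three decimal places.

Δ = 0.861c

Galilean: u_cl = 0.969 + 0.890 = 1.8590.
Relativistic: u_rel = (0.969 + 0.890) / (1 + 0.969·0.890) = 1.8590/1.8624 = 0.9982.
Δ = 1.8590 − 0.9982 = 0.8608.
(The classical prediction exceeds c; the relativistic result does not.)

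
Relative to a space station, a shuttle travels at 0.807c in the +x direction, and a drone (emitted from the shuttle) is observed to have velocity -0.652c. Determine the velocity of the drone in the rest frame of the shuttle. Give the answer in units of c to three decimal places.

-0.956c

Invert the composition law: u' = (u − v)/(1 − uv/c²).
u' = (-0.652 − 0.807) / (1 − (-0.652)(0.807)) = -1.4590/1.5262 = -0.9560.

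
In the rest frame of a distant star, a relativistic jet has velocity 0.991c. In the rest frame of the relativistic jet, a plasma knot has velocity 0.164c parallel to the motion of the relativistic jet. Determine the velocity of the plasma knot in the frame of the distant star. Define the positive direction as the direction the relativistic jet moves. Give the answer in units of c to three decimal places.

With v = 0.991 and u' = 0.164 (in units of c),
u = (u' + v)/(1 + u'v/c²):
u = (0.164 + 0.991) / (1 + 0.164·0.991) = 1.1550/1.1625 = 0.9935

0.994c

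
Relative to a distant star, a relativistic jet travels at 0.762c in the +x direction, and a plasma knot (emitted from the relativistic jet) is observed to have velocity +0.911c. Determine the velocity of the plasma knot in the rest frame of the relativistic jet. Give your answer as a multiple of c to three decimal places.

+0.487c

Invert the composition law: u' = (u − v)/(1 − uv/c²).
u' = (0.911 − 0.762) / (1 − (0.911)(0.762)) = 0.1490/0.3058 = 0.4872.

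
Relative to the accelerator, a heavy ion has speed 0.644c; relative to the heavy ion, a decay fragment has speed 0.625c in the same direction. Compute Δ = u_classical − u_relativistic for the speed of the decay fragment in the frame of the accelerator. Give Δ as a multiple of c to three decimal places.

Δ = 0.364c

Galilean: u_cl = 0.625 + 0.644 = 1.2690.
Relativistic: u_rel = (0.625 + 0.644) / (1 + 0.625·0.644) = 1.2690/1.4025 = 0.9048.
Δ = 1.2690 − 0.9048 = 0.3642.
(The classical prediction exceeds c; the relativistic result does not.)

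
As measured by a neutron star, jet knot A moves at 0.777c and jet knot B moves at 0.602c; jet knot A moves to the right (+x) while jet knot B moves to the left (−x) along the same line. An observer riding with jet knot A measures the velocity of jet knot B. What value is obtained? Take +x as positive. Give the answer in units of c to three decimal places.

-0.940c

β_A = 0.777, β_B = -0.602.
Transform to A's frame with the inverse velocity-addition law: u' = (u − v)/(1 − uv/c²), taking u = β_B and v = β_A.
u' = (-0.602 − 0.777) / (1 − (0.777)(-0.602)) = -1.3790/1.4678 = -0.9395.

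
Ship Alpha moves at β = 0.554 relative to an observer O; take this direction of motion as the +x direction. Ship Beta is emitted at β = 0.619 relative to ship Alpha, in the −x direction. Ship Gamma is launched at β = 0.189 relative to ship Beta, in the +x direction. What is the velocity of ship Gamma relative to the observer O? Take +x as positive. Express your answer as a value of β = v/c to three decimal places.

β = +0.092

Apply u = (u' + v)/(1 + u'v/c²) successively, working outward toward the observer O.
Start: velocity of ship Alpha relative to the observer O = 0.5540c.
Compose with ship Beta (u' = -0.619 in ship Alpha frame): u_1 = (-0.619 + 0.554) / (1 + (-0.619)·0.554) = -0.0650/0.6571 = -0.0989.
Compose with ship Gamma (u' = 0.189 in ship Beta frame): u_2 = (0.189 + (-0.099)) / (1 + 0.189·(-0.099)) = 0.0901/0.9813 = 0.0918.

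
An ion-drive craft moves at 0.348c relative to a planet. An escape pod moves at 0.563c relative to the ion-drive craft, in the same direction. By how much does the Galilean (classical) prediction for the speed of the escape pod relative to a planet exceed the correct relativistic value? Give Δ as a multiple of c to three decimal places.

Galilean: u_cl = 0.563 + 0.348 = 0.9110.
Relativistic: u_rel = (0.563 + 0.348) / (1 + 0.563·0.348) = 0.9110/1.1959 = 0.7618.
Δ = 0.9110 − 0.7618 = 0.1492.

Δ = 0.149c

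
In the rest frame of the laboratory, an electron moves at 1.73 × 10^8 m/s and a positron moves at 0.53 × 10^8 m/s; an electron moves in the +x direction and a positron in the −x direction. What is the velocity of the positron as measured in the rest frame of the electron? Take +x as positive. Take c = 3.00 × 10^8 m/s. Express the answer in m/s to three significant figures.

β_A = 0.577, β_B = -0.177 (dividing each by c = 3.00 × 10^8 m/s).
Transform to A's frame with the inverse velocity-addition law: u' = (u − v)/(1 − uv/c²), taking u = β_B and v = β_A.
u' = (-0.177 − 0.577) / (1 − (0.577)(-0.177)) = -0.7533/1.1019 = -0.6837.
u' = -0.6837 × 3.00 × 10^8 m/s.

-2.05 × 10^8 m/s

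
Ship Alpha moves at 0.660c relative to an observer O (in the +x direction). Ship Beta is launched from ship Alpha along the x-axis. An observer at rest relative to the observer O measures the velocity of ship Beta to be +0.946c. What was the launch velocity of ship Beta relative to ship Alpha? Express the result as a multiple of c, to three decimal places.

Invert the composition law: u' = (u − v)/(1 − uv/c²).
u' = (0.946 − 0.660) / (1 − (0.946)(0.660)) = 0.2860/0.3756 = 0.7614.

+0.761c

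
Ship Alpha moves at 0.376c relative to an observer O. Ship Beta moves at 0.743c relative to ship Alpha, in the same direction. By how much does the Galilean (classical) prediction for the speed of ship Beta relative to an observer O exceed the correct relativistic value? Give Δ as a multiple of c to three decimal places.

Galilean: u_cl = 0.743 + 0.376 = 1.1190.
Relativistic: u_rel = (0.743 + 0.376) / (1 + 0.743·0.376) = 1.1190/1.2794 = 0.8747.
Δ = 1.1190 − 0.8747 = 0.2443.
(The classical prediction exceeds c; the relativistic result does not.)

Δ = 0.244c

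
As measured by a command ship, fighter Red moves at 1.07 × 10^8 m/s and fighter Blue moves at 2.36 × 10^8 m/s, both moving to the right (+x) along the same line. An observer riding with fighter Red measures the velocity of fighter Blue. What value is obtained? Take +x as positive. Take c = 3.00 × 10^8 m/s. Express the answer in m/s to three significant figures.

β_A = 0.357, β_B = 0.787 (dividing each by c = 3.00 × 10^8 m/s).
Transform to A's frame with the inverse velocity-addition law: u' = (u − v)/(1 − uv/c²), taking u = β_B and v = β_A.
u' = (0.787 − 0.357) / (1 − (0.357)(0.787)) = 0.4300/0.7194 = 0.5977.
u' = 0.5977 × 3.00 × 10^8 m/s.

+1.79 × 10^8 m/s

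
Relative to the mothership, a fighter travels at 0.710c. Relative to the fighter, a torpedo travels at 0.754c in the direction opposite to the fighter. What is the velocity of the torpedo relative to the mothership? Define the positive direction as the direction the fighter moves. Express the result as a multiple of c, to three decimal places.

-0.095c

With v = 0.710 and u' = -0.754 (in units of c),
u = (u' + v)/(1 + u'v/c²):
u = (-0.754 + 0.710) / (1 + (-0.754)·0.710) = -0.0440/0.4647 = -0.0947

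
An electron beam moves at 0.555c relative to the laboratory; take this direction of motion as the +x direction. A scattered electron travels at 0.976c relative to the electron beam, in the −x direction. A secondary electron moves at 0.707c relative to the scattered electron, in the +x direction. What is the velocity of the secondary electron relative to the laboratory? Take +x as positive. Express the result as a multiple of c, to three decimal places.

-0.604c

Apply u = (u' + v)/(1 + u'v/c²) successively, working outward toward the laboratory.
Start: velocity of the electron beam relative to the laboratory = 0.5550c.
Compose with the scattered electron (u' = -0.976 in the electron beam frame): u_1 = (-0.976 + 0.555) / (1 + (-0.976)·0.555) = -0.4210/0.4583 = -0.9186.
Compose with the secondary electron (u' = 0.707 in the scattered electron frame): u_2 = (0.707 + (-0.919)) / (1 + 0.707·(-0.919)) = -0.2116/0.3506 = -0.6035.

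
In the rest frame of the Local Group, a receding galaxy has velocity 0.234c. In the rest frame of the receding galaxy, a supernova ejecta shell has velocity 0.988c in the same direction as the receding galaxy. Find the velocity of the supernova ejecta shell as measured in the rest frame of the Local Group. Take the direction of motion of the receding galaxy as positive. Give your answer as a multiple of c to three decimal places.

0.993c

With v = 0.234 and u' = 0.988 (in units of c),
u = (u' + v)/(1 + u'v/c²):
u = (0.988 + 0.234) / (1 + 0.988·0.234) = 1.2220/1.2312 = 0.9925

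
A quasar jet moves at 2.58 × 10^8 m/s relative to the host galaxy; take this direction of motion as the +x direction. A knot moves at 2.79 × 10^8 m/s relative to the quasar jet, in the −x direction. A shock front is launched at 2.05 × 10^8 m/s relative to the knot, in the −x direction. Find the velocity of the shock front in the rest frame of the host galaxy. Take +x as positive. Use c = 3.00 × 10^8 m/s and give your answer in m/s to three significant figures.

-2.50 × 10^8 m/s

Apply u = (u' + v)/(1 + u'v/c²) successively, working outward toward the host galaxy.
(Dividing each given speed by c = 3.00 × 10^8 m/s to work in units of c.)
Start: velocity of the quasar jet relative to the host galaxy = 0.8600c.
Compose with the knot (u' = -0.930 in the quasar jet frame): u_1 = (-0.930 + 0.860) / (1 + (-0.930)·0.860) = -0.0700/0.2002 = -0.3497.
Compose with the shock front (u' = -0.683 in the knot frame): u_2 = (-0.683 + (-0.350)) / (1 + (-0.683)·(-0.350)) = -1.0330/1.2389 = -0.8338.
So u = -0.8338 × 3.00 × 10^8 m/s.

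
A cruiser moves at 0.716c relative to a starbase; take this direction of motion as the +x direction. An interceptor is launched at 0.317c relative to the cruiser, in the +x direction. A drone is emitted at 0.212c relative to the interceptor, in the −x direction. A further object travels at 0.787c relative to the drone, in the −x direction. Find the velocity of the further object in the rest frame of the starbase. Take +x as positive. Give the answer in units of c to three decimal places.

-0.051c

Apply u = (u' + v)/(1 + u'v/c²) successively, working outward toward the starbase.
Start: velocity of the cruiser relative to the starbase = 0.7160c.
Compose with the interceptor (u' = 0.317 in the cruiser frame): u_1 = (0.317 + 0.716) / (1 + 0.317·0.716) = 1.0330/1.2270 = 0.8419.
Compose with the drone (u' = -0.212 in the interceptor frame): u_2 = (-0.212 + 0.842) / (1 + (-0.212)·0.842) = 0.6299/0.8215 = 0.7668.
Compose with the further object (u' = -0.787 in the drone frame): u_3 = (-0.787 + 0.767) / (1 + (-0.787)·0.767) = -0.0202/0.3966 = -0.0510.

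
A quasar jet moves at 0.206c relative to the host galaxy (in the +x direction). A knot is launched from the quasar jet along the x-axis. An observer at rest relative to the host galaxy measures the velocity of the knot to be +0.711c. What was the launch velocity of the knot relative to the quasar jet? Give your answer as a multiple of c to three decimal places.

+0.592c

Invert the composition law: u' = (u − v)/(1 − uv/c²).
u' = (0.711 − 0.206) / (1 − (0.711)(0.206)) = 0.5050/0.8535 = 0.5917.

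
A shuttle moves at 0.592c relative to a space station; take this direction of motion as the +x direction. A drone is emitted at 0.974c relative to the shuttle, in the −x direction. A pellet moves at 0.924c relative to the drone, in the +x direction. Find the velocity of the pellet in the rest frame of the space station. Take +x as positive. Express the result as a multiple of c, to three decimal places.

Apply u = (u' + v)/(1 + u'v/c²) successively, working outward toward the space station.
Start: velocity of the shuttle relative to the space station = 0.5920c.
Compose with the drone (u' = -0.974 in the shuttle frame): u_1 = (-0.974 + 0.592) / (1 + (-0.974)·0.592) = -0.3820/0.4234 = -0.9022.
Compose with the pellet (u' = 0.924 in the drone frame): u_2 = (0.924 + (-0.902)) / (1 + 0.924·(-0.902)) = 0.0218/0.1663 = 0.1308.

+0.131c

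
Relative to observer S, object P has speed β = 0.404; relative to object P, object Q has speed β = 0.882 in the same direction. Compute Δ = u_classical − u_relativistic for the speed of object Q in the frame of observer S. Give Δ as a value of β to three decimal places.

Galilean: u_cl = 0.882 + 0.404 = 1.2860.
Relativistic: u_rel = (0.882 + 0.404) / (1 + 0.882·0.404) = 1.2860/1.3563 = 0.9481.
Δ = 1.2860 − 0.9481 = 0.3379.
(The classical prediction exceeds c; the relativistic result does not.)

Δ = 0.338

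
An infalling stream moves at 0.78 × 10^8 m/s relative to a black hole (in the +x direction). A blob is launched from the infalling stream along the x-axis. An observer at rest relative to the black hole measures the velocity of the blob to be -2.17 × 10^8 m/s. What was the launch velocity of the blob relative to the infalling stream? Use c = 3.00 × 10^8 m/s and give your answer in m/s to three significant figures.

v = 0.260c, u = -0.723c.
Invert the composition law: u' = (u − v)/(1 − uv/c²).
u' = (-0.723 − 0.260) / (1 − (-0.723)(0.260)) = -0.9833/1.1881 = -0.8277.
u' = -0.8277 × 3.00 × 10^8 m/s.

-2.48 × 10^8 m/s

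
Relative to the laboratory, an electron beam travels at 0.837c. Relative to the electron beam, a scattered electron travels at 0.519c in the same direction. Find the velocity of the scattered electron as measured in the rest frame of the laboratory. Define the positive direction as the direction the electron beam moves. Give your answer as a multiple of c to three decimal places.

0.945c

With v = 0.837 and u' = 0.519 (in units of c),
u = (u' + v)/(1 + u'v/c²):
u = (0.519 + 0.837) / (1 + 0.519·0.837) = 1.3560/1.4344 = 0.9453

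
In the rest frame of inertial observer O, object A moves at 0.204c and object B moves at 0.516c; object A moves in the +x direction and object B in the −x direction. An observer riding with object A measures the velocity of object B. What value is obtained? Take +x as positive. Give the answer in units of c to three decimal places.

β_A = 0.204, β_B = -0.516.
Transform to A's frame with the inverse velocity-addition law: u' = (u − v)/(1 − uv/c²), taking u = β_B and v = β_A.
u' = (-0.516 − 0.204) / (1 − (0.204)(-0.516)) = -0.7200/1.1053 = -0.6514.

-0.651c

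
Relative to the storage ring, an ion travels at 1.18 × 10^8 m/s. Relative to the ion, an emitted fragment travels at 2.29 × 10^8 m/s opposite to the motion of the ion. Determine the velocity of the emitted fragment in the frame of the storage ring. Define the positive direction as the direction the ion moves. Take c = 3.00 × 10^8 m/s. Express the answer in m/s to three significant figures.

In units of c (dividing by 3.00 × 10^8 m/s): v = 0.393, u' = -0.763.
u = (u' + v)/(1 + u'v/c²):
u = (-0.763 + 0.393) / (1 + (-0.763)·0.393) = -0.3700/0.6998 = -0.5288
Converting back: u = -0.5288 × 3.00 × 10^8 m/s.

-1.59 × 10^8 m/s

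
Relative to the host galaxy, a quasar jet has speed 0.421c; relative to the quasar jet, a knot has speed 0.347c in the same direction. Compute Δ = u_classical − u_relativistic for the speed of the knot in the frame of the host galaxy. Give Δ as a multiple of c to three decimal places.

Galilean: u_cl = 0.347 + 0.421 = 0.7680.
Relativistic: u_rel = (0.347 + 0.421) / (1 + 0.347·0.421) = 0.7680/1.1461 = 0.6701.
Δ = 0.7680 − 0.6701 = 0.0979.

Δ = 0.098c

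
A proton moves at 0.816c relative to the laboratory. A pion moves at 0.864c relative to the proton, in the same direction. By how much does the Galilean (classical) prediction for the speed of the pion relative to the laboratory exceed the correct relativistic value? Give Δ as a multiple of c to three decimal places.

Galilean: u_cl = 0.864 + 0.816 = 1.6800.
Relativistic: u_rel = (0.864 + 0.816) / (1 + 0.864·0.816) = 1.6800/1.7050 = 0.9853.
Δ = 1.6800 − 0.9853 = 0.6947.
(The classical prediction exceeds c; the relativistic result does not.)

Δ = 0.695c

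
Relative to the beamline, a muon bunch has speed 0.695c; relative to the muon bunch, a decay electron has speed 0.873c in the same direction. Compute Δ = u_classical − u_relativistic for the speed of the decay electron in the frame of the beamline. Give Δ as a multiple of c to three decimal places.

Δ = 0.592c

Galilean: u_cl = 0.873 + 0.695 = 1.5680.
Relativistic: u_rel = (0.873 + 0.695) / (1 + 0.873·0.695) = 1.5680/1.6067 = 0.9759.
Δ = 1.5680 − 0.9759 = 0.5921.
(The classical prediction exceeds c; the relativistic result does not.)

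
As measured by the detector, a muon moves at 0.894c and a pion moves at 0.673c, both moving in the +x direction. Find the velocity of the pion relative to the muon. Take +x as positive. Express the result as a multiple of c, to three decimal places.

-0.555c

β_A = 0.894, β_B = 0.673.
Transform to A's frame with the inverse velocity-addition law: u' = (u − v)/(1 − uv/c²), taking u = β_B and v = β_A.
u' = (0.673 − 0.894) / (1 − (0.894)(0.673)) = -0.2210/0.3983 = -0.5548.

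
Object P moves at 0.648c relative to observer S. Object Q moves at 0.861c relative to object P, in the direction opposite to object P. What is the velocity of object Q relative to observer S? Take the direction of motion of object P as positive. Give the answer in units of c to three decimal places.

With v = 0.648 and u' = -0.861 (in units of c),
u = (u' + v)/(1 + u'v/c²):
u = (-0.861 + 0.648) / (1 + (-0.861)·0.648) = -0.2130/0.4421 = -0.4818
(Galilean addition would give -0.213c.)

-0.482c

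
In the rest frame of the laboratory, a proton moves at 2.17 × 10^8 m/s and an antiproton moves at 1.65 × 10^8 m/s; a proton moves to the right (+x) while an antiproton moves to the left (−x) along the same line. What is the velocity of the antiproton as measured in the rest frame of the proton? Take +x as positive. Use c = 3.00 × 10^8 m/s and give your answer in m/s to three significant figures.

-2.73 × 10^8 m/s

β_A = 0.723, β_B = -0.550 (dividing each by c = 3.00 × 10^8 m/s).
Transform to A's frame with the inverse velocity-addition law: u' = (u − v)/(1 − uv/c²), taking u = β_B and v = β_A.
u' = (-0.550 − 0.723) / (1 − (0.723)(-0.550)) = -1.2733/1.3978 = -0.9109.
u' = -0.9109 × 3.00 × 10^8 m/s.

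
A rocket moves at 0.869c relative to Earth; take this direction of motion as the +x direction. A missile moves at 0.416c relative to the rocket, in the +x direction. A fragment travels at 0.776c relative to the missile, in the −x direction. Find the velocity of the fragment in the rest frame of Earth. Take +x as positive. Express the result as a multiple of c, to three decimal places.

+0.627c

Apply u = (u' + v)/(1 + u'v/c²) successively, working outward toward Earth.
Start: velocity of the rocket relative to Earth = 0.8690c.
Compose with the missile (u' = 0.416 in the rocket frame): u_1 = (0.416 + 0.869) / (1 + 0.416·0.869) = 1.2850/1.3615 = 0.9438.
Compose with the fragment (u' = -0.776 in the missile frame): u_2 = (-0.776 + 0.944) / (1 + (-0.776)·0.944) = 0.1678/0.2676 = 0.6271.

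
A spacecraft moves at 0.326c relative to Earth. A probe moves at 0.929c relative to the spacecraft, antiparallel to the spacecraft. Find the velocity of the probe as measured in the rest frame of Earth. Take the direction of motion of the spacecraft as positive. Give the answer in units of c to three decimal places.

-0.865c

With v = 0.326 and u' = -0.929 (in units of c),
u = (u' + v)/(1 + u'v/c²):
u = (-0.929 + 0.326) / (1 + (-0.929)·0.326) = -0.6030/0.6971 = -0.8650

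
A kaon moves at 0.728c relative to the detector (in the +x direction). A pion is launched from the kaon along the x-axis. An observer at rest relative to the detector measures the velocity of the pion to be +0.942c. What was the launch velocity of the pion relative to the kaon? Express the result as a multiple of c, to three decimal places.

+0.681c

Invert the composition law: u' = (u − v)/(1 − uv/c²).
u' = (0.942 − 0.728) / (1 − (0.942)(0.728)) = 0.2140/0.3142 = 0.6810.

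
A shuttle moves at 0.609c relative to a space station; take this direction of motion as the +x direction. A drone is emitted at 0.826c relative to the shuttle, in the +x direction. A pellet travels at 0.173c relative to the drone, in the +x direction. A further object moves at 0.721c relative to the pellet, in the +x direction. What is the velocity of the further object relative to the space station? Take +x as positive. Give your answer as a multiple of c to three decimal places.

Apply u = (u' + v)/(1 + u'v/c²) successively, working outward toward the space station.
Start: velocity of the shuttle relative to the space station = 0.6090c.
Compose with the drone (u' = 0.826 in the shuttle frame): u_1 = (0.826 + 0.609) / (1 + 0.826·0.609) = 1.4350/1.5030 = 0.9547.
Compose with the pellet (u' = 0.173 in the drone frame): u_2 = (0.173 + 0.955) / (1 + 0.173·0.955) = 1.1277/1.1652 = 0.9679.
Compose with the further object (u' = 0.721 in the pellet frame): u_3 = (0.721 + 0.968) / (1 + 0.721·0.968) = 1.6889/1.6978 = 0.9947.

0.995c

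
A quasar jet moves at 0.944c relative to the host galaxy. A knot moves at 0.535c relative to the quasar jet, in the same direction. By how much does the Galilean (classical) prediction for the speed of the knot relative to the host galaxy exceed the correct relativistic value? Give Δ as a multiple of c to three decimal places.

Galilean: u_cl = 0.535 + 0.944 = 1.4790.
Relativistic: u_rel = (0.535 + 0.944) / (1 + 0.535·0.944) = 1.4790/1.5050 = 0.9827.
Δ = 1.4790 − 0.9827 = 0.4963.
(The classical prediction exceeds c; the relativistic result does not.)

Δ = 0.496c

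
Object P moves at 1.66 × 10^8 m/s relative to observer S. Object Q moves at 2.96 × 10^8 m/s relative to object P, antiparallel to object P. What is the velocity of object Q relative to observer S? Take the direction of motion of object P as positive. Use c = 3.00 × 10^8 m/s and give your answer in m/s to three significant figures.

-2.86 × 10^8 m/s

In units of c (dividing by 3.00 × 10^8 m/s): v = 0.553, u' = -0.987.
u = (u' + v)/(1 + u'v/c²):
u = (-0.987 + 0.553) / (1 + (-0.987)·0.553) = -0.4333/0.4540 = -0.9544
(Galilean addition would give -0.433c.)
Converting back: u = -0.9544 × 3.00 × 10^8 m/s.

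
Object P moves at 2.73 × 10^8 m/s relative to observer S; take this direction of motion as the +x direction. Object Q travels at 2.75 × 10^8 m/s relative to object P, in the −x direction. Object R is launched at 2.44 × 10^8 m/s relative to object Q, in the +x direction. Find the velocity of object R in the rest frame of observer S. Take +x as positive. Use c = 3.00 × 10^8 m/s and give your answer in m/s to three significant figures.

+2.40 × 10^8 m/s

Apply u = (u' + v)/(1 + u'v/c²) successively, working outward toward observer S.
(Dividing each given speed by c = 3.00 × 10^8 m/s to work in units of c.)
Start: velocity of object P relative to observer S = 0.9100c.
Compose with object Q (u' = -0.917 in object P frame): u_1 = (-0.917 + 0.910) / (1 + (-0.917)·0.910) = -0.0067/0.1658 = -0.0402.
Compose with object R (u' = 0.813 in object Q frame): u_2 = (0.813 + (-0.040)) / (1 + 0.813·(-0.040)) = 0.7731/0.9673 = 0.7993.
So u = 0.7993 × 3.00 × 10^8 m/s.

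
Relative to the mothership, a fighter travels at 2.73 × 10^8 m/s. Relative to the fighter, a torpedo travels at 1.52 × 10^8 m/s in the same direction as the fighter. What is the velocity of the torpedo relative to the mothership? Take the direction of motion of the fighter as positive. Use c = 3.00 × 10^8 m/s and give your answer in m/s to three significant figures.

In units of c (dividing by 3.00 × 10^8 m/s): v = 0.910, u' = 0.507.
u = (u' + v)/(1 + u'v/c²):
u = (0.507 + 0.910) / (1 + 0.507·0.910) = 1.4167/1.4611 = 0.9696
Converting back: u = 0.9696 × 3.00 × 10^8 m/s.

2.91 × 10^8 m/s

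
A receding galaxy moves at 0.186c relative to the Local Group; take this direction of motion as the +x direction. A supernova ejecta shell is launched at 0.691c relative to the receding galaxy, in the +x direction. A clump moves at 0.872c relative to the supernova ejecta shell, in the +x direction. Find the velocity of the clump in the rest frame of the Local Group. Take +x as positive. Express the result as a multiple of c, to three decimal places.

0.983c

Apply u = (u' + v)/(1 + u'v/c²) successively, working outward toward the Local Group.
Start: velocity of the receding galaxy relative to the Local Group = 0.1860c.
Compose with the supernova ejecta shell (u' = 0.691 in the receding galaxy frame): u_1 = (0.691 + 0.186) / (1 + 0.691·0.186) = 0.8770/1.1285 = 0.7771.
Compose with the clump (u' = 0.872 in the supernova ejecta shell frame): u_2 = (0.872 + 0.777) / (1 + 0.872·0.777) = 1.6491/1.6776 = 0.9830.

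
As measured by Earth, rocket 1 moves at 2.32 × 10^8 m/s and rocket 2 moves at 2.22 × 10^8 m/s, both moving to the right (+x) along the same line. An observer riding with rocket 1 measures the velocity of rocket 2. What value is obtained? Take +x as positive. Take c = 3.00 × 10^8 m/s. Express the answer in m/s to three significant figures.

-2.34 × 10^7 m/s

β_A = 0.773, β_B = 0.740 (dividing each by c = 3.00 × 10^8 m/s).
Transform to A's frame with the inverse velocity-addition law: u' = (u − v)/(1 − uv/c²), taking u = β_B and v = β_A.
u' = (0.740 − 0.773) / (1 − (0.773)(0.740)) = -0.0333/0.4277 = -0.0779.
u' = -0.0779 × 3.00 × 10^8 m/s.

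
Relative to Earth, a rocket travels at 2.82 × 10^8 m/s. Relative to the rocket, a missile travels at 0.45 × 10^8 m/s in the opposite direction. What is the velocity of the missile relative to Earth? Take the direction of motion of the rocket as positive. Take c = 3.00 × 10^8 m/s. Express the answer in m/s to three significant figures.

In units of c (dividing by 3.00 × 10^8 m/s): v = 0.940, u' = -0.150.
u = (u' + v)/(1 + u'v/c²):
u = (-0.150 + 0.940) / (1 + (-0.150)·0.940) = 0.7900/0.8590 = 0.9197
Converting back: u = 0.9197 × 3.00 × 10^8 m/s.

+2.76 × 10^8 m/s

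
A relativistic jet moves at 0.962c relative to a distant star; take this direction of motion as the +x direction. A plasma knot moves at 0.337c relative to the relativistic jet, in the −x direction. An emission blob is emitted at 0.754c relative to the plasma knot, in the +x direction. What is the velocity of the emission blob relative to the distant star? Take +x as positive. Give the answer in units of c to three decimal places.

+0.989c

Apply u = (u' + v)/(1 + u'v/c²) successively, working outward toward the distant star.
Start: velocity of the relativistic jet relative to the distant star = 0.9620c.
Compose with the plasma knot (u' = -0.337 in the relativistic jet frame): u_1 = (-0.337 + 0.962) / (1 + (-0.337)·0.962) = 0.6250/0.6758 = 0.9248.
Compose with the emission blob (u' = 0.754 in the plasma knot frame): u_2 = (0.754 + 0.925) / (1 + 0.754·0.925) = 1.6788/1.6973 = 0.9891.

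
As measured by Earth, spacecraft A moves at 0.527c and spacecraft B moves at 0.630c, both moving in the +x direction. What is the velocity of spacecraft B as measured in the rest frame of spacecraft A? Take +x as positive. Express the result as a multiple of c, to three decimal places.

+0.154c

β_A = 0.527, β_B = 0.630.
Transform to A's frame with the inverse velocity-addition law: u' = (u − v)/(1 − uv/c²), taking u = β_B and v = β_A.
u' = (0.630 − 0.527) / (1 − (0.527)(0.630)) = 0.1030/0.6680 = 0.1542.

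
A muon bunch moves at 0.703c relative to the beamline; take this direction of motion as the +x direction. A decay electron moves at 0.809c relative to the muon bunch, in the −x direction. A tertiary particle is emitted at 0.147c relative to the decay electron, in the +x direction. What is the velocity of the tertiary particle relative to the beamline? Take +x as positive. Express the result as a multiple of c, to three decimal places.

Apply u = (u' + v)/(1 + u'v/c²) successively, working outward toward the beamline.
Start: velocity of the muon bunch relative to the beamline = 0.7030c.
Compose with the decay electron (u' = -0.809 in the muon bunch frame): u_1 = (-0.809 + 0.703) / (1 + (-0.809)·0.703) = -0.1060/0.4313 = -0.2458.
Compose with the tertiary particle (u' = 0.147 in the decay electron frame): u_2 = (0.147 + (-0.246)) / (1 + 0.147·(-0.246)) = -0.0988/0.9639 = -0.1025.

-0.102c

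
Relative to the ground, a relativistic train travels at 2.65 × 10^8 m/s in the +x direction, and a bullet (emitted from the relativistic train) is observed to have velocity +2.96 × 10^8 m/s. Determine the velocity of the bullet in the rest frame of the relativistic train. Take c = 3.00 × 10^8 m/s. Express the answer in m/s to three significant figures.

+2.41 × 10^8 m/s

v = 0.883c, u = 0.987c.
Invert the composition law: u' = (u − v)/(1 − uv/c²).
u' = (0.987 − 0.883) / (1 − (0.987)(0.883)) = 0.1033/0.1284 = 0.8045.
u' = 0.8045 × 3.00 × 10^8 m/s.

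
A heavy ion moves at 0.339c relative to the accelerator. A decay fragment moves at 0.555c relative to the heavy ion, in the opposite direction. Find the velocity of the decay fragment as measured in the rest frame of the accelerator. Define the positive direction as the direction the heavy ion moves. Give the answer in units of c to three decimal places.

With v = 0.339 and u' = -0.555 (in units of c),
u = (u' + v)/(1 + u'v/c²):
u = (-0.555 + 0.339) / (1 + (-0.555)·0.339) = -0.2160/0.8119 = -0.2661

-0.266c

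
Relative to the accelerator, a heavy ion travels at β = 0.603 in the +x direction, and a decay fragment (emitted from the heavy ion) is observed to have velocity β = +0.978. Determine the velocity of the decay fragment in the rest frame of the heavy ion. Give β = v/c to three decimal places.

β = +0.914

Invert the composition law: u' = (u − v)/(1 − uv/c²).
u' = (0.978 − 0.603) / (1 − (0.978)(0.603)) = 0.3750/0.4103 = 0.9140.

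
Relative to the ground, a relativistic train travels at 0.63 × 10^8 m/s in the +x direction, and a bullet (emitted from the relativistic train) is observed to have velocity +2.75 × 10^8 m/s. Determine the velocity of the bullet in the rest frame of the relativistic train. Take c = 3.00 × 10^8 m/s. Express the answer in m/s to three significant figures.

v = 0.210c, u = 0.917c.
Invert the composition law: u' = (u − v)/(1 − uv/c²).
u' = (0.917 − 0.210) / (1 − (0.917)(0.210)) = 0.7067/0.8075 = 0.8751.
u' = 0.8751 × 3.00 × 10^8 m/s.

+2.63 × 10^8 m/s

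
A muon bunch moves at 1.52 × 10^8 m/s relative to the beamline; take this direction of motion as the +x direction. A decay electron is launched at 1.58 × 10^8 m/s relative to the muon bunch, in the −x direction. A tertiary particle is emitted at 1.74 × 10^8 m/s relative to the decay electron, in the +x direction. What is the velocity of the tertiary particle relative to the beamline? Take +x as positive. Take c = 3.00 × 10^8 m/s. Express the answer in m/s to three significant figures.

+1.68 × 10^8 m/s

Apply u = (u' + v)/(1 + u'v/c²) successively, working outward toward the beamline.
(Dividing each given speed by c = 3.00 × 10^8 m/s to work in units of c.)
Start: velocity of the muon bunch relative to the beamline = 0.5067c.
Compose with the decay electron (u' = -0.527 in the muon bunch frame): u_1 = (-0.527 + 0.507) / (1 + (-0.527)·0.507) = -0.0200/0.7332 = -0.0273.
Compose with the tertiary particle (u' = 0.580 in the decay electron frame): u_2 = (0.580 + (-0.027)) / (1 + 0.580·(-0.027)) = 0.5527/0.9842 = 0.5616.
So u = 0.5616 × 3.00 × 10^8 m/s.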